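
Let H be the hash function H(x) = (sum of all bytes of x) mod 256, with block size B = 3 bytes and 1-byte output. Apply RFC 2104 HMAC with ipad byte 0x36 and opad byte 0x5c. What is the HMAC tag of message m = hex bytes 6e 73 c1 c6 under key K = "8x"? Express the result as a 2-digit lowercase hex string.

de

Key "8x" = 38 78 is 2 bytes ≤ B = 3; zero-pad to 3 bytes: K' = 38 78 00.
K' ⊕ ipad = 0e 4e 36.  K' ⊕ opad = 64 24 5c.
Inner input = (K'⊕ipad) ∥ m = 0e 4e 36 ∥ 6e 73 c1 c6.
Inner hash: sum = 14+78+54+110+115+193+198 = 762; mod 256 = 250 → fa.
Outer input = (K'⊕opad) ∥ inner = 64 24 5c ∥ fa.
Outer hash (tag): sum = 100+36+92+250 = 478; mod 256 = 222 → de.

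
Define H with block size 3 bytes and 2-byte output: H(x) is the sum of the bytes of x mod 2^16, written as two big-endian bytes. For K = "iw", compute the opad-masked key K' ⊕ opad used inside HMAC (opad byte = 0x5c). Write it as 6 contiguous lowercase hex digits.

Key "iw" = 69 77 is 2 bytes ≤ B = 3; zero-pad to 3 bytes: K' = 69 77 00.
XOR each byte with 0x5c: 69⊕5c=35, 77⊕5c=2b, 00⊕5c=5c.

352b5c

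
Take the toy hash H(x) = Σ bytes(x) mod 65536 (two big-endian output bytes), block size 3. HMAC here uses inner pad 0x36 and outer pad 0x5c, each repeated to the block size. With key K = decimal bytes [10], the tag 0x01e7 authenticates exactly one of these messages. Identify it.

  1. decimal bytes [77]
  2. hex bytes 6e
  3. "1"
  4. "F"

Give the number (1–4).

3

Key decimal bytes [10] = 0a is 1 byte ≤ B = 3; zero-pad to 3 bytes: K' = 0a 00 00.
K' ⊕ ipad = 3c 36 36; K' ⊕ opad = 56 5c 5c.
m1: inner = H(3c 36 36 4d) = 00 f5; tag = H(56 5c 5c 00 f5) = 0203
m2: inner = H(3c 36 36 6e) = 01 16; tag = H(56 5c 5c 01 16) = 0125
m3: inner = H(3c 36 36 31) = 00 d9; tag = H(56 5c 5c 00 d9) = 01e7 ← matches
m4: inner = H(3c 36 36 46) = 00 ee; tag = H(56 5c 5c 00 ee) = 01fc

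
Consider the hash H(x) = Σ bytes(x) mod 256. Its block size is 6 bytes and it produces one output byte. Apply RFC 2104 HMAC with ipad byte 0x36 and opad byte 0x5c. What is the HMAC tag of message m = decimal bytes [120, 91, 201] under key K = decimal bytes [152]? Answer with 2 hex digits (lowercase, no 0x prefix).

Key decimal bytes [152] = 98 is 1 byte ≤ B = 6; zero-pad to 6 bytes: K' = 98 00 00 00 00 00.
K' ⊕ ipad = ae 36 36 36 36 36.  K' ⊕ opad = c4 5c 5c 5c 5c 5c.
Inner input = (K'⊕ipad) ∥ m = ae 36 36 36 36 36 ∥ 78 5b c9.
Inner hash: sum = 174+54+54+54+54+54+120+91+201 = 856; mod 256 = 88 → 58.
Outer input = (K'⊕opad) ∥ inner = c4 5c 5c 5c 5c 5c ∥ 58.
Outer hash (tag): sum = 196+92+92+92+92+92+88 = 744; mod 256 = 232 → e8.

e8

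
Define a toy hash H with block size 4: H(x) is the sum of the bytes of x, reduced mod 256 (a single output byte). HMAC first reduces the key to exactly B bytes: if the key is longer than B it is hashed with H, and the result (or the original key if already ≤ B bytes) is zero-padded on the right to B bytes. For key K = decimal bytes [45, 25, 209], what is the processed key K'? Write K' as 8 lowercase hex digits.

Key decimal bytes [45, 25, 209] = 2d 19 d1 is 3 bytes ≤ B = 4; zero-pad to 4 bytes: K' = 2d 19 d1 00.

2d19d100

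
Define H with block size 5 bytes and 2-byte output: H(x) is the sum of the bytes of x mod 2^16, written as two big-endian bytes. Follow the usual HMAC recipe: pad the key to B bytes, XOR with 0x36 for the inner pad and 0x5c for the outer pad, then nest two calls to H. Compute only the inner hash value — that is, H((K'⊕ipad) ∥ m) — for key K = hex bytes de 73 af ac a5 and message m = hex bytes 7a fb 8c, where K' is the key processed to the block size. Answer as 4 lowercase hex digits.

Key hex bytes de 73 af ac a5 is exactly B = 5 bytes: K' = de 73 af ac a5.
K' ⊕ ipad = e8 45 99 9a 93.
Inner input = e8 45 99 9a 93 ∥ 7a fb 8c.
Inner hash: sum = 232+69+153+154+147+122+251+140 = 1268 → 04 f4.

04f4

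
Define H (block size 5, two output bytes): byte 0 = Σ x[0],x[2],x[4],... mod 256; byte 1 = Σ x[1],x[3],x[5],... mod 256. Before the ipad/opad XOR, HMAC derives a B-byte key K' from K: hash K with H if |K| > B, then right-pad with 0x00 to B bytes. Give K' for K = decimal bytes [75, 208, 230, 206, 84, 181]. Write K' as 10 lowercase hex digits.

8553000000

|K| = 6 > B = 5, so first hash the key.
H(K): even-index sum = 389 mod 256 = 133; odd-index sum = 595 mod 256 = 83 → 85 53.
Zero-pad H(K) = 85 53 to 5 bytes: K' = 85 53 00 00 00.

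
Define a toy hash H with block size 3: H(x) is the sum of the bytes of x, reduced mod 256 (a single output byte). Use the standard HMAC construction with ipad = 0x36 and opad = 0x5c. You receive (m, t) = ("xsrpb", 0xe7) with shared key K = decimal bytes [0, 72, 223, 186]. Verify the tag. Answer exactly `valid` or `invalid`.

valid

Key decimal bytes [0, 72, 223, 186] = 00 48 df ba is 4 bytes > B = 3, so hash it first: H(key) = e1, then zero-pad to 3 bytes: K' = e1 00 00.
K' ⊕ ipad = d7 36 36; K' ⊕ opad = bd 5c 5c.
Inner hash: sum = 215+54+54+120+115+114+112+98 = 882; mod 256 = 114 → 72.
Outer hash (recomputed tag): sum = 189+92+92+114 = 487; mod 256 = 231 → e7.
Recomputed tag = e7; claimed = e7 → match.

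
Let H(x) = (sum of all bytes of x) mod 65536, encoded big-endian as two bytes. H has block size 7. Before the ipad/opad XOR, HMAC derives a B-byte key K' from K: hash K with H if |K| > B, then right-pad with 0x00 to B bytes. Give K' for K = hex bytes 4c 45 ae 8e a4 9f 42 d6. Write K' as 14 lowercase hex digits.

|K| = 8 > B = 7, so first hash the key.
H(K): sum = 76+69+174+142+164+159+66+214 = 1064 → 04 28.
Zero-pad H(K) = 04 28 to 7 bytes: K' = 04 28 00 00 00 00 00.

04280000000000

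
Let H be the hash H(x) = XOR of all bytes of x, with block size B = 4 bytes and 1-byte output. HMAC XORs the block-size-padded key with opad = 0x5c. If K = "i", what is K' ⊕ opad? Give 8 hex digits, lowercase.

Key "i" = 69 is 1 byte ≤ B = 4; zero-pad to 4 bytes: K' = 69 00 00 00.
XOR each byte with 0x5c: 69⊕5c=35, 00⊕5c=5c, 00⊕5c=5c, 00⊕5c=5c.

355c5c5c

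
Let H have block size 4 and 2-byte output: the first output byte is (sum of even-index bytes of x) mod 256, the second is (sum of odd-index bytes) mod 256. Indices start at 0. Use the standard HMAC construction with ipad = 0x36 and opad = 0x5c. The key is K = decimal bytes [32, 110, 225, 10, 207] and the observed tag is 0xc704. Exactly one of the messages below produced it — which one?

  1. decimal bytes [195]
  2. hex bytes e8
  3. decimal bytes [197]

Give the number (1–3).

1

Key decimal bytes [32, 110, 225, 10, 207] = 20 6e e1 0a cf is 5 bytes > B = 4, so hash it first: H(key) = d0 78, then zero-pad to 4 bytes: K' = d0 78 00 00.
K' ⊕ ipad = e6 4e 36 36; K' ⊕ opad = 8c 24 5c 5c.
m1: inner = H(e6 4e 36 36 c3) = df 84; tag = H(8c 24 5c 5c df 84) = c704 ← matches
m2: inner = H(e6 4e 36 36 e8) = 04 84; tag = H(8c 24 5c 5c 04 84) = ec04
m3: inner = H(e6 4e 36 36 c5) = e1 84; tag = H(8c 24 5c 5c e1 84) = c904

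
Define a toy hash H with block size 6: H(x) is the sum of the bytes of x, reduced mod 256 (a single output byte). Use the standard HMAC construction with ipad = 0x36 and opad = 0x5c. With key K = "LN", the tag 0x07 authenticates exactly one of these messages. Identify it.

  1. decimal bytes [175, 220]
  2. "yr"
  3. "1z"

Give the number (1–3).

Key "LN" = 4c 4e is 2 bytes ≤ B = 6; zero-pad to 6 bytes: K' = 4c 4e 00 00 00 00.
K' ⊕ ipad = 7a 78 36 36 36 36; K' ⊕ opad = 10 12 5c 5c 5c 5c.
m1: inner = H(7a 78 36 36 36 36 af dc) = 55; tag = H(10 12 5c 5c 5c 5c 55) = e7
m2: inner = H(7a 78 36 36 36 36 79 72) = b5; tag = H(10 12 5c 5c 5c 5c b5) = 47
m3: inner = H(7a 78 36 36 36 36 31 7a) = 75; tag = H(10 12 5c 5c 5c 5c 75) = 07 ← matches

3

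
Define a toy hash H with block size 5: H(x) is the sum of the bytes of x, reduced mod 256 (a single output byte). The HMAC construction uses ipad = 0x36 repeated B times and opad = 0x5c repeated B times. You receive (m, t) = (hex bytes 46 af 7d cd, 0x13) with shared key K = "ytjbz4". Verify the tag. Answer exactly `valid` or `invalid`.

Key "ytjbz4" = 79 74 6a 62 7a 34 is 6 bytes > B = 5, so hash it first: H(key) = 67, then zero-pad to 5 bytes: K' = 67 00 00 00 00.
K' ⊕ ipad = 51 36 36 36 36; K' ⊕ opad = 3b 5c 5c 5c 5c.
Inner hash: sum = 81+54+54+54+54+70+175+125+205 = 872; mod 256 = 104 → 68.
Outer hash (recomputed tag): sum = 59+92+92+92+92+104 = 531; mod 256 = 19 → 13.
Recomputed tag = 13; claimed = 13 → match.

valid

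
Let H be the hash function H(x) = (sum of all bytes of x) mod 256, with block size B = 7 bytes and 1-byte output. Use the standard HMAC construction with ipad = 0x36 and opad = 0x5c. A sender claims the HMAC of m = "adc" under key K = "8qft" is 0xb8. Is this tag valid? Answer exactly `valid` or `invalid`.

valid

Key "8qft" = 38 71 66 74 is 4 bytes ≤ B = 7; zero-pad to 7 bytes: K' = 38 71 66 74 00 00 00.
K' ⊕ ipad = 0e 47 50 42 36 36 36; K' ⊕ opad = 64 2d 3a 28 5c 5c 5c.
Inner hash: sum = 14+71+80+66+54+54+54+97+100+99 = 689; mod 256 = 177 → b1.
Outer hash (recomputed tag): sum = 100+45+58+40+92+92+92+177 = 696; mod 256 = 184 → b8.
Recomputed tag = b8; claimed = b8 → match.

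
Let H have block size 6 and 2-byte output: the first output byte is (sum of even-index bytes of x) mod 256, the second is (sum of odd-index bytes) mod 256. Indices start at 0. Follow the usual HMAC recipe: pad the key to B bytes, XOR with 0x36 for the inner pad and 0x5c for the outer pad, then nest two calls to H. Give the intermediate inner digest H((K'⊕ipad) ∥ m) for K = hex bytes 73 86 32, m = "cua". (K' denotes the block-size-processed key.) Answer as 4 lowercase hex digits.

Key hex bytes 73 86 32 is 3 bytes ≤ B = 6; zero-pad to 6 bytes: K' = 73 86 32 00 00 00.
K' ⊕ ipad = 45 b0 04 36 36 36.
Inner input = 45 b0 04 36 36 36 ∥ 63 75 61.
Inner hash: even-index sum = 323 mod 256 = 67; odd-index sum = 401 mod 256 = 145 → 43 91.

4391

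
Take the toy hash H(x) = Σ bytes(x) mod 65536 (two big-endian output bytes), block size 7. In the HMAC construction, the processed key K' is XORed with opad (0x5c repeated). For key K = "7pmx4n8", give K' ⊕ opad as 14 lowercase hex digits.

Key "7pmx4n8" = 37 70 6d 78 34 6e 38 is exactly B = 7 bytes: K' = 37 70 6d 78 34 6e 38.
XOR each byte with 0x5c: 37⊕5c=6b, 70⊕5c=2c, 6d⊕5c=31, 78⊕5c=24, 34⊕5c=68, 6e⊕5c=32, 38⊕5c=64.

6b2c3124683264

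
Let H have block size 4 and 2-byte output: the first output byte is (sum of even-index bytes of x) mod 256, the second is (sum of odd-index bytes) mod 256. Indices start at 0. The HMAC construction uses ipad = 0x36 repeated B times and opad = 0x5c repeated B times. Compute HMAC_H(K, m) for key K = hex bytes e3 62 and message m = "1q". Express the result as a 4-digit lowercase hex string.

Key hex bytes e3 62 is 2 bytes ≤ B = 4; zero-pad to 4 bytes: K' = e3 62 00 00.
K' ⊕ ipad = d5 54 36 36.  K' ⊕ opad = bf 3e 5c 5c.
Inner input = (K'⊕ipad) ∥ m = d5 54 36 36 ∥ 31 71.
Inner hash: even-index sum = 316 mod 256 = 60; odd-index sum = 251 mod 256 = 251 → 3c fb.
Outer input = (K'⊕opad) ∥ inner = bf 3e 5c 5c ∥ 3c fb.
Outer hash (tag): even-index sum = 343 mod 256 = 87; odd-index sum = 405 mod 256 = 149 → 57 95.

5795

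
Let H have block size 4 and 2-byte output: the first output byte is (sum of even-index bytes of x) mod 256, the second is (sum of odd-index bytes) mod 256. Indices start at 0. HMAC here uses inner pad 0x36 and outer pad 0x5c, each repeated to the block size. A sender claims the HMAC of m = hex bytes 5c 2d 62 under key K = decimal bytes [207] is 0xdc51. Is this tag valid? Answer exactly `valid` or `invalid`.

valid

Key decimal bytes [207] = cf is 1 byte ≤ B = 4; zero-pad to 4 bytes: K' = cf 00 00 00.
K' ⊕ ipad = f9 36 36 36; K' ⊕ opad = 93 5c 5c 5c.
Inner hash: even-index sum = 493 mod 256 = 237; odd-index sum = 153 mod 256 = 153 → ed 99.
Outer hash (recomputed tag): even-index sum = 476 mod 256 = 220; odd-index sum = 337 mod 256 = 81 → dc 51.
Recomputed tag = dc51; claimed = dc51 → match.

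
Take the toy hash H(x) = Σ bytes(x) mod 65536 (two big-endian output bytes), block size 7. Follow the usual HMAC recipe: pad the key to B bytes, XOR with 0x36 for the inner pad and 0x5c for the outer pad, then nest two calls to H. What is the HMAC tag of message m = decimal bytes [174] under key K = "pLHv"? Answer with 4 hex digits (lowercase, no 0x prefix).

Key "pLHv" = 70 4c 48 76 is 4 bytes ≤ B = 7; zero-pad to 7 bytes: K' = 70 4c 48 76 00 00 00.
K' ⊕ ipad = 46 7a 7e 40 36 36 36.  K' ⊕ opad = 2c 10 14 2a 5c 5c 5c.
Inner input = (K'⊕ipad) ∥ m = 46 7a 7e 40 36 36 36 ∥ ae.
Inner hash: sum = 70+122+126+64+54+54+54+174 = 718 → 02 ce.
Outer input = (K'⊕opad) ∥ inner = 2c 10 14 2a 5c 5c 5c ∥ 02 ce.
Outer hash (tag): sum = 44+16+20+42+92+92+92+2+206 = 606 → 02 5e.

025e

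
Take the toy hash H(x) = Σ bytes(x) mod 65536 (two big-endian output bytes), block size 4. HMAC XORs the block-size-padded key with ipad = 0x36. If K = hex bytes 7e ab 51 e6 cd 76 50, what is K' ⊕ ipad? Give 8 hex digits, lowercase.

35c53636

Key hex bytes 7e ab 51 e6 cd 76 50 is 7 bytes > B = 4, so hash it first: H(key) = 03 f3, then zero-pad to 4 bytes: K' = 03 f3 00 00.
XOR each byte with 0x36: 03⊕36=35, f3⊕36=c5, 00⊕36=36, 00⊕36=36.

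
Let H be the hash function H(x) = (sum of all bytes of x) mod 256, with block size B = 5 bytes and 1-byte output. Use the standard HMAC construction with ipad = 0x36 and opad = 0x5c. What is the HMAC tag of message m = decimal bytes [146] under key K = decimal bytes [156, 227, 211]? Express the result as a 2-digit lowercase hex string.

28

Key decimal bytes [156, 227, 211] = 9c e3 d3 is 3 bytes ≤ B = 5; zero-pad to 5 bytes: K' = 9c e3 d3 00 00.
K' ⊕ ipad = aa d5 e5 36 36.  K' ⊕ opad = c0 bf 8f 5c 5c.
Inner input = (K'⊕ipad) ∥ m = aa d5 e5 36 36 ∥ 92.
Inner hash: sum = 170+213+229+54+54+146 = 866; mod 256 = 98 → 62.
Outer input = (K'⊕opad) ∥ inner = c0 bf 8f 5c 5c ∥ 62.
Outer hash (tag): sum = 192+191+143+92+92+98 = 808; mod 256 = 40 → 28.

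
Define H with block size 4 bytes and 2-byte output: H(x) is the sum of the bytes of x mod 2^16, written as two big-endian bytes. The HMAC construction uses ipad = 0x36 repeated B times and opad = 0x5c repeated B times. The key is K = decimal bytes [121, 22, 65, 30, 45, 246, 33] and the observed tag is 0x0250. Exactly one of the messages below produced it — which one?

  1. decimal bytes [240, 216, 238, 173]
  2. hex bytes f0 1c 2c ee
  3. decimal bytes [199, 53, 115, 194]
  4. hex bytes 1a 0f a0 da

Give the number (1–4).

Key decimal bytes [121, 22, 65, 30, 45, 246, 33] = 79 16 41 1e 2d f6 21 is 7 bytes > B = 4, so hash it first: H(key) = 02 32, then zero-pad to 4 bytes: K' = 02 32 00 00.
K' ⊕ ipad = 34 04 36 36; K' ⊕ opad = 5e 6e 5c 5c.
m1: inner = H(34 04 36 36 f0 d8 ee ad) = 04 07; tag = H(5e 6e 5c 5c 04 07) = 018f
m2: inner = H(34 04 36 36 f0 1c 2c ee) = 02 ca; tag = H(5e 6e 5c 5c 02 ca) = 0250 ← matches
m3: inner = H(34 04 36 36 c7 35 73 c2) = 02 d5; tag = H(5e 6e 5c 5c 02 d5) = 025b
m4: inner = H(34 04 36 36 1a 0f a0 da) = 02 47; tag = H(5e 6e 5c 5c 02 47) = 01cd

2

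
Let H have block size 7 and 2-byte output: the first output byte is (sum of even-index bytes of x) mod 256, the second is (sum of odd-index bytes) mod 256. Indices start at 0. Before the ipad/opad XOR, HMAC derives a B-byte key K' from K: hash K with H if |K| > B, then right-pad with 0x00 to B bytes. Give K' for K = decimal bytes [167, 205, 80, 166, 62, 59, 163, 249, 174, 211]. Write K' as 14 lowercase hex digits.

867a0000000000

|K| = 10 > B = 7, so first hash the key.
H(K): even-index sum = 646 mod 256 = 134; odd-index sum = 890 mod 256 = 122 → 86 7a.
Zero-pad H(K) = 86 7a to 7 bytes: K' = 86 7a 00 00 00 00 00.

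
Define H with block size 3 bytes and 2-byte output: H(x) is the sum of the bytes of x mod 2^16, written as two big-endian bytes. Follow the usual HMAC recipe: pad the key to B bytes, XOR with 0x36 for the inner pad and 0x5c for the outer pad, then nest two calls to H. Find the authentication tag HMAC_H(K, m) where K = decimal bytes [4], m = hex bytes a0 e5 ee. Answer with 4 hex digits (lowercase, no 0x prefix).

0124

Key decimal bytes [4] = 04 is 1 byte ≤ B = 3; zero-pad to 3 bytes: K' = 04 00 00.
K' ⊕ ipad = 32 36 36.  K' ⊕ opad = 58 5c 5c.
Inner input = (K'⊕ipad) ∥ m = 32 36 36 ∥ a0 e5 ee.
Inner hash: sum = 50+54+54+160+229+238 = 785 → 03 11.
Outer input = (K'⊕opad) ∥ inner = 58 5c 5c ∥ 03 11.
Outer hash (tag): sum = 88+92+92+3+17 = 292 → 01 24.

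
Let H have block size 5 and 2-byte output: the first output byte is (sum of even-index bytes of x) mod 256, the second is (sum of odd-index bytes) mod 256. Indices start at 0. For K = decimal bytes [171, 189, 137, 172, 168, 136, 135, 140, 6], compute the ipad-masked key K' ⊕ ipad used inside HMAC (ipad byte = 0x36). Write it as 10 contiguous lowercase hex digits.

Key decimal bytes [171, 189, 137, 172, 168, 136, 135, 140, 6] = ab bd 89 ac a8 88 87 8c 06 is 9 bytes > B = 5, so hash it first: H(key) = 69 7d, then zero-pad to 5 bytes: K' = 69 7d 00 00 00.
XOR each byte with 0x36: 69⊕36=5f, 7d⊕36=4b, 00⊕36=36, 00⊕36=36, 00⊕36=36.

5f4b363636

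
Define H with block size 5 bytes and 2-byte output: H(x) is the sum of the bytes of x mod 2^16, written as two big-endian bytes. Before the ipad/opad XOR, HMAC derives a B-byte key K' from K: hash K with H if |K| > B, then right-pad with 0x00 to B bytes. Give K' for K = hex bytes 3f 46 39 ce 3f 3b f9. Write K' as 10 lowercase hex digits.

|K| = 7 > B = 5, so first hash the key.
H(K): sum = 63+70+57+206+63+59+249 = 767 → 02 ff.
Zero-pad H(K) = 02 ff to 5 bytes: K' = 02 ff 00 00 00.

02ff000000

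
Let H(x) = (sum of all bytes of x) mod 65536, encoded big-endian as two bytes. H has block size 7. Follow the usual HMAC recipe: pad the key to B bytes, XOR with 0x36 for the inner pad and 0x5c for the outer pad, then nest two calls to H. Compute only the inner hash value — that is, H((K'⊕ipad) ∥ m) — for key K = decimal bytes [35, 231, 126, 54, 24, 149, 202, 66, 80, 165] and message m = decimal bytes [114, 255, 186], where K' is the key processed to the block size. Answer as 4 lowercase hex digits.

03c5

Key decimal bytes [35, 231, 126, 54, 24, 149, 202, 66, 80, 165] = 23 e7 7e 36 18 95 ca 42 50 a5 is 10 bytes > B = 7, so hash it first: H(key) = 04 6c, then zero-pad to 7 bytes: K' = 04 6c 00 00 00 00 00.
K' ⊕ ipad = 32 5a 36 36 36 36 36.
Inner input = 32 5a 36 36 36 36 36 ∥ 72 ff ba.
Inner hash: sum = 50+90+54+54+54+54+54+114+255+186 = 965 → 03 c5.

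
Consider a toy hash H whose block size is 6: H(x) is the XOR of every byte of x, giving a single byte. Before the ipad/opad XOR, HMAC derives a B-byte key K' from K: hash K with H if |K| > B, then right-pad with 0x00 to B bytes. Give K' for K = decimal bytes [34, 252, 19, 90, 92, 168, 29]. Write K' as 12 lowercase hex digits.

7e0000000000

|K| = 7 > B = 6, so first hash the key.
H(K): XOR 22⊕fc⊕13⊕5a⊕5c⊕a8⊕1d = 7e.
Zero-pad H(K) = 7e to 6 bytes: K' = 7e 00 00 00 00 00.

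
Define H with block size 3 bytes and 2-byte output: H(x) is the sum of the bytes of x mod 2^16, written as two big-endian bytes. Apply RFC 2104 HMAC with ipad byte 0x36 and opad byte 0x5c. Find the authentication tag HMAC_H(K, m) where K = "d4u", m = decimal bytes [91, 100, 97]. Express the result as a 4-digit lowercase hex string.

0181

Key "d4u" = 64 34 75 is exactly B = 3 bytes: K' = 64 34 75.
K' ⊕ ipad = 52 02 43.  K' ⊕ opad = 38 68 29.
Inner input = (K'⊕ipad) ∥ m = 52 02 43 ∥ 5b 64 61.
Inner hash: sum = 82+2+67+91+100+97 = 439 → 01 b7.
Outer input = (K'⊕opad) ∥ inner = 38 68 29 ∥ 01 b7.
Outer hash (tag): sum = 56+104+41+1+183 = 385 → 01 81.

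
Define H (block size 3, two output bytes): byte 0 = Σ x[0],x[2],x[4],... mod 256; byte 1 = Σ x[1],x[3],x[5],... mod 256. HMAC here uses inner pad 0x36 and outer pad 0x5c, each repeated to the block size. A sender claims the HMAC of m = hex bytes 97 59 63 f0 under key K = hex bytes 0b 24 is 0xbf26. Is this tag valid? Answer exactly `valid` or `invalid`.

Key hex bytes 0b 24 is 2 bytes ≤ B = 3; zero-pad to 3 bytes: K' = 0b 24 00.
K' ⊕ ipad = 3d 12 36; K' ⊕ opad = 57 78 5c.
Inner hash: even-index sum = 444 mod 256 = 188; odd-index sum = 268 mod 256 = 12 → bc 0c.
Outer hash (recomputed tag): even-index sum = 191 mod 256 = 191; odd-index sum = 308 mod 256 = 52 → bf 34.
Recomputed tag = bf34; claimed = bf26 → mismatch.

invalid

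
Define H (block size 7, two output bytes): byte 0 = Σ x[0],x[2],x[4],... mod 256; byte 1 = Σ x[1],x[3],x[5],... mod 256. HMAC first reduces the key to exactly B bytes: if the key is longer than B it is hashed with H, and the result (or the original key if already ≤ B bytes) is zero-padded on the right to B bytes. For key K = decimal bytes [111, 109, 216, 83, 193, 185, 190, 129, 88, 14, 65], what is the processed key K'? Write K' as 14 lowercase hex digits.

5f080000000000

|K| = 11 > B = 7, so first hash the key.
H(K): even-index sum = 863 mod 256 = 95; odd-index sum = 520 mod 256 = 8 → 5f 08.
Zero-pad H(K) = 5f 08 to 7 bytes: K' = 5f 08 00 00 00 00 00.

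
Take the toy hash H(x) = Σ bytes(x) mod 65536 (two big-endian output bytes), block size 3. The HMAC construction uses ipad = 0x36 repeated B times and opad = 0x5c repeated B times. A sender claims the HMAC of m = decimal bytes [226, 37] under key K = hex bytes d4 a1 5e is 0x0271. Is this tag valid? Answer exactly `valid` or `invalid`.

Key hex bytes d4 a1 5e is exactly B = 3 bytes: K' = d4 a1 5e.
K' ⊕ ipad = e2 97 68; K' ⊕ opad = 88 fd 02.
Inner hash: sum = 226+151+104+226+37 = 744 → 02 e8.
Outer hash (recomputed tag): sum = 136+253+2+2+232 = 625 → 02 71.
Recomputed tag = 0271; claimed = 0271 → match.

valid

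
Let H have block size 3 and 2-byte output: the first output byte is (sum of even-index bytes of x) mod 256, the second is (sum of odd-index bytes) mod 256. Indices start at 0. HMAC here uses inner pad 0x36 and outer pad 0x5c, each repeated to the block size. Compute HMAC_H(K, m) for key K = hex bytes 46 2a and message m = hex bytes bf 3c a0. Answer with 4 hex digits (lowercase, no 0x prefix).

f158

Key hex bytes 46 2a is 2 bytes ≤ B = 3; zero-pad to 3 bytes: K' = 46 2a 00.
K' ⊕ ipad = 70 1c 36.  K' ⊕ opad = 1a 76 5c.
Inner input = (K'⊕ipad) ∥ m = 70 1c 36 ∥ bf 3c a0.
Inner hash: even-index sum = 226 mod 256 = 226; odd-index sum = 379 mod 256 = 123 → e2 7b.
Outer input = (K'⊕opad) ∥ inner = 1a 76 5c ∥ e2 7b.
Outer hash (tag): even-index sum = 241 mod 256 = 241; odd-index sum = 344 mod 256 = 88 → f1 58.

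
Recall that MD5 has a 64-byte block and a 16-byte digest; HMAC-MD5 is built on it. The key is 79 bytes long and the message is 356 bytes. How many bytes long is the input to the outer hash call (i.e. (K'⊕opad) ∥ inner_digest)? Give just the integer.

80

Key is 79 > 64 bytes, so it is hashed to 16 bytes then zero-padded to 64: |K'| = 64.
Outer input = (K'⊕opad) ∥ H(inner) → 64 + 16 = 80 bytes.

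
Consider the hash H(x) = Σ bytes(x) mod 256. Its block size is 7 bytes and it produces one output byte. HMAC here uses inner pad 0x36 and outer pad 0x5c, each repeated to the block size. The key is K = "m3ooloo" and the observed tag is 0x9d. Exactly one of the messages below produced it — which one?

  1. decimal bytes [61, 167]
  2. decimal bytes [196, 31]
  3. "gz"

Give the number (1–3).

Key "m3ooloo" = 6d 33 6f 6f 6c 6f 6f is exactly B = 7 bytes: K' = 6d 33 6f 6f 6c 6f 6f.
K' ⊕ ipad = 5b 05 59 59 5a 59 59; K' ⊕ opad = 31 6f 33 33 30 33 33.
m1: inner = H(5b 05 59 59 5a 59 59 3d a7) = 02; tag = H(31 6f 33 33 30 33 33 02) = 9e
m2: inner = H(5b 05 59 59 5a 59 59 c4 1f) = 01; tag = H(31 6f 33 33 30 33 33 01) = 9d ← matches
m3: inner = H(5b 05 59 59 5a 59 59 67 7a) = ff; tag = H(31 6f 33 33 30 33 33 ff) = 9b

2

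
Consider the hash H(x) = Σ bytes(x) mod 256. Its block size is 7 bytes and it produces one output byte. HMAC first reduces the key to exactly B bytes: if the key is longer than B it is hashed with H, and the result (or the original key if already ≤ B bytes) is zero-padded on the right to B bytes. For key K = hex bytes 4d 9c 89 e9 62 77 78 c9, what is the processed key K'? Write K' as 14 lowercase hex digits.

75000000000000

|K| = 8 > B = 7, so first hash the key.
H(K): sum = 77+156+137+233+98+119+120+201 = 1141; mod 256 = 117 → 75.
Zero-pad H(K) = 75 to 7 bytes: K' = 75 00 00 00 00 00 00.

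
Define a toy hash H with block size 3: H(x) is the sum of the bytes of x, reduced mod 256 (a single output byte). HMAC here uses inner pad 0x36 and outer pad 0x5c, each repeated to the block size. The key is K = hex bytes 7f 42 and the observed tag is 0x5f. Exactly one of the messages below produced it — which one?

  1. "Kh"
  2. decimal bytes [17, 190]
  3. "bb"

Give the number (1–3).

Key hex bytes 7f 42 is 2 bytes ≤ B = 3; zero-pad to 3 bytes: K' = 7f 42 00.
K' ⊕ ipad = 49 74 36; K' ⊕ opad = 23 1e 5c.
m1: inner = H(49 74 36 4b 68) = a6; tag = H(23 1e 5c a6) = 43
m2: inner = H(49 74 36 11 be) = c2; tag = H(23 1e 5c c2) = 5f ← matches
m3: inner = H(49 74 36 62 62) = b7; tag = H(23 1e 5c b7) = 54

2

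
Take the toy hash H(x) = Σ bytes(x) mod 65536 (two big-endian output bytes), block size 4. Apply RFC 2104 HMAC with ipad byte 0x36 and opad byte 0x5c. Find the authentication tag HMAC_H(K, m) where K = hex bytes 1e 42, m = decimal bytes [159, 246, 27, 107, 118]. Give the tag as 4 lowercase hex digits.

Key hex bytes 1e 42 is 2 bytes ≤ B = 4; zero-pad to 4 bytes: K' = 1e 42 00 00.
K' ⊕ ipad = 28 74 36 36.  K' ⊕ opad = 42 1e 5c 5c.
Inner input = (K'⊕ipad) ∥ m = 28 74 36 36 ∥ 9f f6 1b 6b 76.
Inner hash: sum = 40+116+54+54+159+246+27+107+118 = 921 → 03 99.
Outer input = (K'⊕opad) ∥ inner = 42 1e 5c 5c ∥ 03 99.
Outer hash (tag): sum = 66+30+92+92+3+153 = 436 → 01 b4.

01b4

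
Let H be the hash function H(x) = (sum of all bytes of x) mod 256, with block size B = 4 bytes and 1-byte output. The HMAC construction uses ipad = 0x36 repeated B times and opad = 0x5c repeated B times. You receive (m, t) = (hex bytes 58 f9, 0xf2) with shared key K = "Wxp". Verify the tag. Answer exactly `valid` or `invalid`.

invalid

Key "Wxp" = 57 78 70 is 3 bytes ≤ B = 4; zero-pad to 4 bytes: K' = 57 78 70 00.
K' ⊕ ipad = 61 4e 46 36; K' ⊕ opad = 0b 24 2c 5c.
Inner hash: sum = 97+78+70+54+88+249 = 636; mod 256 = 124 → 7c.
Outer hash (recomputed tag): sum = 11+36+44+92+124 = 307; mod 256 = 51 → 33.
Recomputed tag = 33; claimed = f2 → mismatch.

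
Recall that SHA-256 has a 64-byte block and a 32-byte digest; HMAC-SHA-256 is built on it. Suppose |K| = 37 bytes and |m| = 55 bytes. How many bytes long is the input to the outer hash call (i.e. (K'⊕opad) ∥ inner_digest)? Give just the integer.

96

Key is 37 ≤ 64 bytes, zero-padded: |K'| = 64.
Outer input = (K'⊕opad) ∥ H(inner) → 64 + 32 = 96 bytes.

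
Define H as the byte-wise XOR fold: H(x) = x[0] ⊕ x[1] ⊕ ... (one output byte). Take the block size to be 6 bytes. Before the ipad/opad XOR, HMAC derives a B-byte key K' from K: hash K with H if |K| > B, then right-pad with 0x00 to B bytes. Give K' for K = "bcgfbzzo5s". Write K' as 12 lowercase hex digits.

|K| = 10 > B = 6, so first hash the key.
H(K): XOR 62⊕63⊕67⊕66⊕62⊕7a⊕7a⊕6f⊕35⊕73 = 4b.
Zero-pad H(K) = 4b to 6 bytes: K' = 4b 00 00 00 00 00.

4b0000000000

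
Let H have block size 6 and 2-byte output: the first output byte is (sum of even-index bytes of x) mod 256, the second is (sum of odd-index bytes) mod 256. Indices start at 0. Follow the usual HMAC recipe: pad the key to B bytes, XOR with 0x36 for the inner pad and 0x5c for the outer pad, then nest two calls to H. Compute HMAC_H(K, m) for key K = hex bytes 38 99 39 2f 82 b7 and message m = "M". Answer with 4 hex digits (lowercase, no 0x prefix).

c56c

Key hex bytes 38 99 39 2f 82 b7 is exactly B = 6 bytes: K' = 38 99 39 2f 82 b7.
K' ⊕ ipad = 0e af 0f 19 b4 81.  K' ⊕ opad = 64 c5 65 73 de eb.
Inner input = (K'⊕ipad) ∥ m = 0e af 0f 19 b4 81 ∥ 4d.
Inner hash: even-index sum = 286 mod 256 = 30; odd-index sum = 329 mod 256 = 73 → 1e 49.
Outer input = (K'⊕opad) ∥ inner = 64 c5 65 73 de eb ∥ 1e 49.
Outer hash (tag): even-index sum = 453 mod 256 = 197; odd-index sum = 620 mod 256 = 108 → c5 6c.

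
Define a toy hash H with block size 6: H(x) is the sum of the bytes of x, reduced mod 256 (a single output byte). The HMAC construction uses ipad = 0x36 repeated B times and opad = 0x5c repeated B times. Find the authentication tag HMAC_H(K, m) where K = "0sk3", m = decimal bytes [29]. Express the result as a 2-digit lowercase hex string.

Key "0sk3" = 30 73 6b 33 is 4 bytes ≤ B = 6; zero-pad to 6 bytes: K' = 30 73 6b 33 00 00.
K' ⊕ ipad = 06 45 5d 05 36 36.  K' ⊕ opad = 6c 2f 37 6f 5c 5c.
Inner input = (K'⊕ipad) ∥ m = 06 45 5d 05 36 36 ∥ 1d.
Inner hash: sum = 6+69+93+5+54+54+29 = 310; mod 256 = 54 → 36.
Outer input = (K'⊕opad) ∥ inner = 6c 2f 37 6f 5c 5c ∥ 36.
Outer hash (tag): sum = 108+47+55+111+92+92+54 = 559; mod 256 = 47 → 2f.

2f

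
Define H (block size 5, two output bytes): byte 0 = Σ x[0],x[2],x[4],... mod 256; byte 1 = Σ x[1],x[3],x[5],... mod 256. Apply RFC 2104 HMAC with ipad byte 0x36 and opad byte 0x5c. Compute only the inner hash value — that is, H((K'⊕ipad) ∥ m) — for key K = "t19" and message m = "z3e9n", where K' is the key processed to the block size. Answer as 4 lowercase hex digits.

Key "t19" = 74 31 39 is 3 bytes ≤ B = 5; zero-pad to 5 bytes: K' = 74 31 39 00 00.
K' ⊕ ipad = 42 07 0f 36 36.
Inner input = 42 07 0f 36 36 ∥ 7a 33 65 39 6e.
Inner hash: even-index sum = 243 mod 256 = 243; odd-index sum = 394 mod 256 = 138 → f3 8a.

f38a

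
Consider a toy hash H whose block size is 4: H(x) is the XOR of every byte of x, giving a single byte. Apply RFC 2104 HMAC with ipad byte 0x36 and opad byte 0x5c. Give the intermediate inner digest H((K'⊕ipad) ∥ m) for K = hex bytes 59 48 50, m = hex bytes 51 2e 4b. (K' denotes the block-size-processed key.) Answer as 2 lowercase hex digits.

75

Key hex bytes 59 48 50 is 3 bytes ≤ B = 4; zero-pad to 4 bytes: K' = 59 48 50 00.
K' ⊕ ipad = 6f 7e 66 36.
Inner input = 6f 7e 66 36 ∥ 51 2e 4b.
Inner hash: XOR 6f⊕7e⊕66⊕36⊕51⊕2e⊕4b = 75.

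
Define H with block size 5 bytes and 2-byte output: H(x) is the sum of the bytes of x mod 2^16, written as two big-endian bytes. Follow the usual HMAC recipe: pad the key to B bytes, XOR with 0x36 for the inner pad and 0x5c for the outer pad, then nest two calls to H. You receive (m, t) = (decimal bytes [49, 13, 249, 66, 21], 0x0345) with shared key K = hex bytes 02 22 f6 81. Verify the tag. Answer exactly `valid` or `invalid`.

valid

Key hex bytes 02 22 f6 81 is 4 bytes ≤ B = 5; zero-pad to 5 bytes: K' = 02 22 f6 81 00.
K' ⊕ ipad = 34 14 c0 b7 36; K' ⊕ opad = 5e 7e aa dd 5c.
Inner hash: sum = 52+20+192+183+54+49+13+249+66+21 = 899 → 03 83.
Outer hash (recomputed tag): sum = 94+126+170+221+92+3+131 = 837 → 03 45.
Recomputed tag = 0345; claimed = 0345 → match.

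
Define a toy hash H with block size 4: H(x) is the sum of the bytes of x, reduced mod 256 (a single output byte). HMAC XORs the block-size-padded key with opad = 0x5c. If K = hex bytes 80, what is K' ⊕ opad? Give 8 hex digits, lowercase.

dc5c5c5c

Key hex bytes 80 is 1 byte ≤ B = 4; zero-pad to 4 bytes: K' = 80 00 00 00.
XOR each byte with 0x5c: 80⊕5c=dc, 00⊕5c=5c, 00⊕5c=5c, 00⊕5c=5c.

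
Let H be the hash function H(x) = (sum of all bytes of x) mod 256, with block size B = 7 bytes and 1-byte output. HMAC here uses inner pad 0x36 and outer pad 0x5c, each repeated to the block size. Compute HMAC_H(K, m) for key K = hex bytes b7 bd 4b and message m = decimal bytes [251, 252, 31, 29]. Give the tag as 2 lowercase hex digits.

e7

Key hex bytes b7 bd 4b is 3 bytes ≤ B = 7; zero-pad to 7 bytes: K' = b7 bd 4b 00 00 00 00.
K' ⊕ ipad = 81 8b 7d 36 36 36 36.  K' ⊕ opad = eb e1 17 5c 5c 5c 5c.
Inner input = (K'⊕ipad) ∥ m = 81 8b 7d 36 36 36 36 ∥ fb fc 1f 1d.
Inner hash: sum = 129+139+125+54+54+54+54+251+252+31+29 = 1172; mod 256 = 148 → 94.
Outer input = (K'⊕opad) ∥ inner = eb e1 17 5c 5c 5c 5c ∥ 94.
Outer hash (tag): sum = 235+225+23+92+92+92+92+148 = 999; mod 256 = 231 → e7.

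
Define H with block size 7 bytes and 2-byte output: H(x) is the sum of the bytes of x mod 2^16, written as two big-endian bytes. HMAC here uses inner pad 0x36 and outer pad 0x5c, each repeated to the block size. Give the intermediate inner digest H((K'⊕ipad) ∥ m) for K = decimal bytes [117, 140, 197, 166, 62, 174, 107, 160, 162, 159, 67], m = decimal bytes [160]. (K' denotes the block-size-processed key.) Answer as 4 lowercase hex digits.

02b2

Key decimal bytes [117, 140, 197, 166, 62, 174, 107, 160, 162, 159, 67] = 75 8c c5 a6 3e ae 6b a0 a2 9f 43 is 11 bytes > B = 7, so hash it first: H(key) = 05 e7, then zero-pad to 7 bytes: K' = 05 e7 00 00 00 00 00.
K' ⊕ ipad = 33 d1 36 36 36 36 36.
Inner input = 33 d1 36 36 36 36 36 ∥ a0.
Inner hash: sum = 51+209+54+54+54+54+54+160 = 690 → 02 b2.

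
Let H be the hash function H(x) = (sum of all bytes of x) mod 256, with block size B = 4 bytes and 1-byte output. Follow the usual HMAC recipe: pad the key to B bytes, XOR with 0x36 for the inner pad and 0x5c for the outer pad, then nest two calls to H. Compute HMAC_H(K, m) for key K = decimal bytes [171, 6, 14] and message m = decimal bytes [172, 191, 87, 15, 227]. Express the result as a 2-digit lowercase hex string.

ee

Key decimal bytes [171, 6, 14] = ab 06 0e is 3 bytes ≤ B = 4; zero-pad to 4 bytes: K' = ab 06 0e 00.
K' ⊕ ipad = 9d 30 38 36.  K' ⊕ opad = f7 5a 52 5c.
Inner input = (K'⊕ipad) ∥ m = 9d 30 38 36 ∥ ac bf 57 0f e3.
Inner hash: sum = 157+48+56+54+172+191+87+15+227 = 1007; mod 256 = 239 → ef.
Outer input = (K'⊕opad) ∥ inner = f7 5a 52 5c ∥ ef.
Outer hash (tag): sum = 247+90+82+92+239 = 750; mod 256 = 238 → ee.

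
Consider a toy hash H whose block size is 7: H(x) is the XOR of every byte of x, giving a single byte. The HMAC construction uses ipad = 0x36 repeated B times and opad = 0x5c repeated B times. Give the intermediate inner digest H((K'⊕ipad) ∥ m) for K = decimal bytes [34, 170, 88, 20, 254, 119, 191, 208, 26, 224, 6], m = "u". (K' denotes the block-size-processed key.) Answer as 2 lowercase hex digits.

Key decimal bytes [34, 170, 88, 20, 254, 119, 191, 208, 26, 224, 6] = 22 aa 58 14 fe 77 bf d0 1a e0 06 is 11 bytes > B = 7, so hash it first: H(key) = de, then zero-pad to 7 bytes: K' = de 00 00 00 00 00 00.
K' ⊕ ipad = e8 36 36 36 36 36 36.
Inner input = e8 36 36 36 36 36 36 ∥ 75.
Inner hash: XOR e8⊕36⊕36⊕36⊕36⊕36⊕36⊕75 = 9d.

9d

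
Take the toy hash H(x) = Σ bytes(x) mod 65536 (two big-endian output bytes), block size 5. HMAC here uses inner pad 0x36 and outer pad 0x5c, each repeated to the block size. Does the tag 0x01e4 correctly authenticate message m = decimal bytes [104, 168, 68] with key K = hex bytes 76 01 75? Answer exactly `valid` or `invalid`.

valid

Key hex bytes 76 01 75 is 3 bytes ≤ B = 5; zero-pad to 5 bytes: K' = 76 01 75 00 00.
K' ⊕ ipad = 40 37 43 36 36; K' ⊕ opad = 2a 5d 29 5c 5c.
Inner hash: sum = 64+55+67+54+54+104+168+68 = 634 → 02 7a.
Outer hash (recomputed tag): sum = 42+93+41+92+92+2+122 = 484 → 01 e4.
Recomputed tag = 01e4; claimed = 01e4 → match.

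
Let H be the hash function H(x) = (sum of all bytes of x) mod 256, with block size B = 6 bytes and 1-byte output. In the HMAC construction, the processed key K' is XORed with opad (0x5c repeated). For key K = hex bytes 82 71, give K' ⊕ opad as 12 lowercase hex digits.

de2d5c5c5c5c

Key hex bytes 82 71 is 2 bytes ≤ B = 6; zero-pad to 6 bytes: K' = 82 71 00 00 00 00.
XOR each byte with 0x5c: 82⊕5c=de, 71⊕5c=2d, 00⊕5c=5c, 00⊕5c=5c, 00⊕5c=5c, 00⊕5c=5c.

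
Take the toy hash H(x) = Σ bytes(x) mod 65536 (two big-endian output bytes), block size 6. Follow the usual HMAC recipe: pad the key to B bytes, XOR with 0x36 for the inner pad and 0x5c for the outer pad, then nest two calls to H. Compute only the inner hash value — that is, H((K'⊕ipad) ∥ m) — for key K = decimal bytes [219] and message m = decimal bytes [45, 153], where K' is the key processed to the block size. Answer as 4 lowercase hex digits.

Key decimal bytes [219] = db is 1 byte ≤ B = 6; zero-pad to 6 bytes: K' = db 00 00 00 00 00.
K' ⊕ ipad = ed 36 36 36 36 36.
Inner input = ed 36 36 36 36 36 ∥ 2d 99.
Inner hash: sum = 237+54+54+54+54+54+45+153 = 705 → 02 c1.

02c1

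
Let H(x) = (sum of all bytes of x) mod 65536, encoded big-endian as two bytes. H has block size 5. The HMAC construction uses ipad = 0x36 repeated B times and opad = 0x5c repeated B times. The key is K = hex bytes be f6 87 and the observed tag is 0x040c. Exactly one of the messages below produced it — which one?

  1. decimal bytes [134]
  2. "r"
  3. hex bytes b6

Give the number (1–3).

Key hex bytes be f6 87 is 3 bytes ≤ B = 5; zero-pad to 5 bytes: K' = be f6 87 00 00.
K' ⊕ ipad = 88 c0 b1 36 36; K' ⊕ opad = e2 aa db 5c 5c.
m1: inner = H(88 c0 b1 36 36 86) = 02 eb; tag = H(e2 aa db 5c 5c 02 eb) = 040c ← matches
m2: inner = H(88 c0 b1 36 36 72) = 02 d7; tag = H(e2 aa db 5c 5c 02 d7) = 03f8
m3: inner = H(88 c0 b1 36 36 b6) = 03 1b; tag = H(e2 aa db 5c 5c 03 1b) = 033d

1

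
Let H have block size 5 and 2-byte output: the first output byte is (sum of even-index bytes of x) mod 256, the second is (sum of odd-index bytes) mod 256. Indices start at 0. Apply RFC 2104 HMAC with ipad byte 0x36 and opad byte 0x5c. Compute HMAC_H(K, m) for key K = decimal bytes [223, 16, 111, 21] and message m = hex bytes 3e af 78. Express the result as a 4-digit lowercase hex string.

Key decimal bytes [223, 16, 111, 21] = df 10 6f 15 is 4 bytes ≤ B = 5; zero-pad to 5 bytes: K' = df 10 6f 15 00.
K' ⊕ ipad = e9 26 59 23 36.  K' ⊕ opad = 83 4c 33 49 5c.
Inner input = (K'⊕ipad) ∥ m = e9 26 59 23 36 ∥ 3e af 78.
Inner hash: even-index sum = 551 mod 256 = 39; odd-index sum = 255 mod 256 = 255 → 27 ff.
Outer input = (K'⊕opad) ∥ inner = 83 4c 33 49 5c ∥ 27 ff.
Outer hash (tag): even-index sum = 529 mod 256 = 17; odd-index sum = 188 mod 256 = 188 → 11 bc.

11bc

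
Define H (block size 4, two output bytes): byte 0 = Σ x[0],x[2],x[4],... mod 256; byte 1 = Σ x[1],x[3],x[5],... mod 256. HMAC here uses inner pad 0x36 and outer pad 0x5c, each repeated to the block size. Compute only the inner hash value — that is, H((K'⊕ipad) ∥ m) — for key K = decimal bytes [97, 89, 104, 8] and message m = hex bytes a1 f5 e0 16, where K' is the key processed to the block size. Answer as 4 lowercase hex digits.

36b8

Key decimal bytes [97, 89, 104, 8] = 61 59 68 08 is exactly B = 4 bytes: K' = 61 59 68 08.
K' ⊕ ipad = 57 6f 5e 3e.
Inner input = 57 6f 5e 3e ∥ a1 f5 e0 16.
Inner hash: even-index sum = 566 mod 256 = 54; odd-index sum = 440 mod 256 = 184 → 36 b8.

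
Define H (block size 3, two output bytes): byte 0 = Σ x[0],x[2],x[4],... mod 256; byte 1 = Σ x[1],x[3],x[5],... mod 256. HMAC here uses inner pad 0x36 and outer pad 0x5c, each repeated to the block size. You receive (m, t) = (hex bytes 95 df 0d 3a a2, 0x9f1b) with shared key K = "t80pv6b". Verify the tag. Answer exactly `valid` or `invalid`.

invalid

Key "t80pv6b" = 74 38 30 70 76 36 62 is 7 bytes > B = 3, so hash it first: H(key) = 7c de, then zero-pad to 3 bytes: K' = 7c de 00.
K' ⊕ ipad = 4a e8 36; K' ⊕ opad = 20 82 5c.
Inner hash: even-index sum = 409 mod 256 = 153; odd-index sum = 556 mod 256 = 44 → 99 2c.
Outer hash (recomputed tag): even-index sum = 168 mod 256 = 168; odd-index sum = 283 mod 256 = 27 → a8 1b.
Recomputed tag = a81b; claimed = 9f1b → mismatch.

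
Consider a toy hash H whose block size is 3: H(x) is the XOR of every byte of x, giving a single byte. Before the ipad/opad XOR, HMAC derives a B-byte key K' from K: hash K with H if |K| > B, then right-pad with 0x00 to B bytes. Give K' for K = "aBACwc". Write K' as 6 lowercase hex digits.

|K| = 6 > B = 3, so first hash the key.
H(K): XOR 61⊕42⊕41⊕43⊕77⊕63 = 35.
Zero-pad H(K) = 35 to 3 bytes: K' = 35 00 00.

350000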